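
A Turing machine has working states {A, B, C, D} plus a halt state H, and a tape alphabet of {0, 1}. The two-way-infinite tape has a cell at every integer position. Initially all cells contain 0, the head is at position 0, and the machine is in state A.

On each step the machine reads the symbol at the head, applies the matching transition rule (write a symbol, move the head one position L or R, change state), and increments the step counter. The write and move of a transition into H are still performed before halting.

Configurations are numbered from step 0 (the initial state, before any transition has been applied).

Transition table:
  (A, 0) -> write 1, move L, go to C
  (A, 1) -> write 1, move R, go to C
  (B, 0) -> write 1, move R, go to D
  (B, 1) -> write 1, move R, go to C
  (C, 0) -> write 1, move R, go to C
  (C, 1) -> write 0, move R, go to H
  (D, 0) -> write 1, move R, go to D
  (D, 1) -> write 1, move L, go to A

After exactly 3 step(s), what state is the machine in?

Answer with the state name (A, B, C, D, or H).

Answer: H

Derivation:
Step 1: in state A at pos 0, read 0 -> (A,0)->write 1,move L,goto C. Now: state=C, head=-1, tape[-2..1]=0010 (head:  ^)
Step 2: in state C at pos -1, read 0 -> (C,0)->write 1,move R,goto C. Now: state=C, head=0, tape[-2..1]=0110 (head:   ^)
Step 3: in state C at pos 0, read 1 -> (C,1)->write 0,move R,goto H. Now: state=H, head=1, tape[-2..2]=01000 (head:    ^)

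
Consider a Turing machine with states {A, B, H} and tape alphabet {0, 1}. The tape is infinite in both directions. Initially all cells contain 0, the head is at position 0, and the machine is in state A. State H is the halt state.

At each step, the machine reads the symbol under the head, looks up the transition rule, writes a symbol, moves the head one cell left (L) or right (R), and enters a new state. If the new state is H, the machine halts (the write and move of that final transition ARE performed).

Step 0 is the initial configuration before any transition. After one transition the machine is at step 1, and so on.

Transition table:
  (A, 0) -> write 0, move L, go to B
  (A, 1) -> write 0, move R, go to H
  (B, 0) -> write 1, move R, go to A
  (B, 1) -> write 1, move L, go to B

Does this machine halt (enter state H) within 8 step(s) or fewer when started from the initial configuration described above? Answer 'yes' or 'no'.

Answer: yes

Derivation:
Step 1: in state A at pos 0, read 0 -> (A,0)->write 0,move L,goto B. Now: state=B, head=-1, tape[-2..1]=0000 (head:  ^)
Step 2: in state B at pos -1, read 0 -> (B,0)->write 1,move R,goto A. Now: state=A, head=0, tape[-2..1]=0100 (head:   ^)
Step 3: in state A at pos 0, read 0 -> (A,0)->write 0,move L,goto B. Now: state=B, head=-1, tape[-2..1]=0100 (head:  ^)
Step 4: in state B at pos -1, read 1 -> (B,1)->write 1,move L,goto B. Now: state=B, head=-2, tape[-3..1]=00100 (head:  ^)
Step 5: in state B at pos -2, read 0 -> (B,0)->write 1,move R,goto A. Now: state=A, head=-1, tape[-3..1]=01100 (head:   ^)
Step 6: in state A at pos -1, read 1 -> (A,1)->write 0,move R,goto H. Now: state=H, head=0, tape[-3..1]=01000 (head:    ^)
State H reached at step 6; 6 <= 8 -> yes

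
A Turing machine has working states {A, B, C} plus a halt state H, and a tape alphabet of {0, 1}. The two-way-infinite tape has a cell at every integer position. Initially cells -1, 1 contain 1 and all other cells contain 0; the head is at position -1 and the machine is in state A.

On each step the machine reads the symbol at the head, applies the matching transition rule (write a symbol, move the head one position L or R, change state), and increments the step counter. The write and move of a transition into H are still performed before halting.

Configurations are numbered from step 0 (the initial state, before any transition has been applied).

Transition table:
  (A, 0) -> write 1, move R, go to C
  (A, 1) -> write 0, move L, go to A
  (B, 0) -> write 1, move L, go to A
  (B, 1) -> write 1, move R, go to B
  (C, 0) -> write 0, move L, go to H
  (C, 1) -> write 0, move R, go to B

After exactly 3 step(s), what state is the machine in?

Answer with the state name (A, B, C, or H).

Step 1: in state A at pos -1, read 1 -> (A,1)->write 0,move L,goto A. Now: state=A, head=-2, tape[-3..2]=000010 (head:  ^)
Step 2: in state A at pos -2, read 0 -> (A,0)->write 1,move R,goto C. Now: state=C, head=-1, tape[-3..2]=010010 (head:   ^)
Step 3: in state C at pos -1, read 0 -> (C,0)->write 0,move L,goto H. Now: state=H, head=-2, tape[-3..2]=010010 (head:  ^)

Answer: H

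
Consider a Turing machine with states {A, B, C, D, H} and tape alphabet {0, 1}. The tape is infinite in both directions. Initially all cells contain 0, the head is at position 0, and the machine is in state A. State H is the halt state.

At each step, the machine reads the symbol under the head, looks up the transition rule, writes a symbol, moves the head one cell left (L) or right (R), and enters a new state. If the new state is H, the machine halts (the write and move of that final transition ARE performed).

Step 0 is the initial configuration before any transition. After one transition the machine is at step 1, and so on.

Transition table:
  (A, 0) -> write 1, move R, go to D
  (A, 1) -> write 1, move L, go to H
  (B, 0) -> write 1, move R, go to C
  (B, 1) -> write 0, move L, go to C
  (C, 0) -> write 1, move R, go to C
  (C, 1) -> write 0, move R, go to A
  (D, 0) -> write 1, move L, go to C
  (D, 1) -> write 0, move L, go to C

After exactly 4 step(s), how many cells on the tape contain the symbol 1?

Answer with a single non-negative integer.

Step 1: in state A at pos 0, read 0 -> (A,0)->write 1,move R,goto D. Now: state=D, head=1, tape[-1..2]=0100 (head:   ^)
Step 2: in state D at pos 1, read 0 -> (D,0)->write 1,move L,goto C. Now: state=C, head=0, tape[-1..2]=0110 (head:  ^)
Step 3: in state C at pos 0, read 1 -> (C,1)->write 0,move R,goto A. Now: state=A, head=1, tape[-1..2]=0010 (head:   ^)
Step 4: in state A at pos 1, read 1 -> (A,1)->write 1,move L,goto H. Now: state=H, head=0, tape[-1..2]=0010 (head:  ^)
Cells containing 1 after step 4: {1} -> 1 cell(s)

Answer: 1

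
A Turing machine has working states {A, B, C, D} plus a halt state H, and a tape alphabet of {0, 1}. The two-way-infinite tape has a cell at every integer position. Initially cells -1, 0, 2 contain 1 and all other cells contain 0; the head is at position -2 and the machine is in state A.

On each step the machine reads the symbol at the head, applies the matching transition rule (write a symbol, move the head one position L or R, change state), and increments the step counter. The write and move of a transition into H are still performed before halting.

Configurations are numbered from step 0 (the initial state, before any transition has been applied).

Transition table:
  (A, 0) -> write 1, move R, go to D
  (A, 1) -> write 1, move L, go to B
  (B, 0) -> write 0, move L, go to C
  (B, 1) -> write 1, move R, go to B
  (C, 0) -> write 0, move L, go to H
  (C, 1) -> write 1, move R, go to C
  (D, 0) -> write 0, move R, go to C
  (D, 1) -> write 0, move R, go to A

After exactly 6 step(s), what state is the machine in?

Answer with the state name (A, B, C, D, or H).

Answer: H

Derivation:
Step 1: in state A at pos -2, read 0 -> (A,0)->write 1,move R,goto D. Now: state=D, head=-1, tape[-3..3]=0111010 (head:   ^)
Step 2: in state D at pos -1, read 1 -> (D,1)->write 0,move R,goto A. Now: state=A, head=0, tape[-3..3]=0101010 (head:    ^)
Step 3: in state A at pos 0, read 1 -> (A,1)->write 1,move L,goto B. Now: state=B, head=-1, tape[-3..3]=0101010 (head:   ^)
Step 4: in state B at pos -1, read 0 -> (B,0)->write 0,move L,goto C. Now: state=C, head=-2, tape[-3..3]=0101010 (head:  ^)
Step 5: in state C at pos -2, read 1 -> (C,1)->write 1,move R,goto C. Now: state=C, head=-1, tape[-3..3]=0101010 (head:   ^)
Step 6: in state C at pos -1, read 0 -> (C,0)->write 0,move L,goto H. Now: state=H, head=-2, tape[-3..3]=0101010 (head:  ^)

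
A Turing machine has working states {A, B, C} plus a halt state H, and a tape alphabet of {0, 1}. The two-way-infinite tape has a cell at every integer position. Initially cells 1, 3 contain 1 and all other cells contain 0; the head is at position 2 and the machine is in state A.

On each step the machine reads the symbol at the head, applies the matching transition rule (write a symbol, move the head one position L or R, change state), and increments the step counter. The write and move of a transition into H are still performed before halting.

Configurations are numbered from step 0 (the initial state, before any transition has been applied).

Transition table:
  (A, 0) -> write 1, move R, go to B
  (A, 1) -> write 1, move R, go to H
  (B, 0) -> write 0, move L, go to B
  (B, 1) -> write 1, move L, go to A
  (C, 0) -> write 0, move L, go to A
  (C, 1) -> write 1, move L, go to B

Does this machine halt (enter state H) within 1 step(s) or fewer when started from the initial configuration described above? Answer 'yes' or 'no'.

Step 1: in state A at pos 2, read 0 -> (A,0)->write 1,move R,goto B. Now: state=B, head=3, tape[0..4]=01110 (head:    ^)
After 1 step(s): state = B (not H) -> not halted within 1 -> no

Answer: no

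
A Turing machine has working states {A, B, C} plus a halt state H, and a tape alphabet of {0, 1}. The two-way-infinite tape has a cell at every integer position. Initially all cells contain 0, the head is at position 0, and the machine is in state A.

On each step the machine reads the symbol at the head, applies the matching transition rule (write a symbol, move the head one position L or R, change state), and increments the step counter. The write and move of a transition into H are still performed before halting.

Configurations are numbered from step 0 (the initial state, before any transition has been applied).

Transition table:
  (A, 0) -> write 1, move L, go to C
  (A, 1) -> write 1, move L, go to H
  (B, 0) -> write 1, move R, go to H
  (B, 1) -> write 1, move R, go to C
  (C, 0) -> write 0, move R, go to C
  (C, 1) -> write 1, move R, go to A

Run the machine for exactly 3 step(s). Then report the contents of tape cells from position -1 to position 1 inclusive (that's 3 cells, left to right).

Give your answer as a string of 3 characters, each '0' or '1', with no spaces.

Step 1: in state A at pos 0, read 0 -> (A,0)->write 1,move L,goto C. Now: state=C, head=-1, tape[-2..1]=0010 (head:  ^)
Step 2: in state C at pos -1, read 0 -> (C,0)->write 0,move R,goto C. Now: state=C, head=0, tape[-2..1]=0010 (head:   ^)
Step 3: in state C at pos 0, read 1 -> (C,1)->write 1,move R,goto A. Now: state=A, head=1, tape[-2..2]=00100 (head:    ^)

Answer: 010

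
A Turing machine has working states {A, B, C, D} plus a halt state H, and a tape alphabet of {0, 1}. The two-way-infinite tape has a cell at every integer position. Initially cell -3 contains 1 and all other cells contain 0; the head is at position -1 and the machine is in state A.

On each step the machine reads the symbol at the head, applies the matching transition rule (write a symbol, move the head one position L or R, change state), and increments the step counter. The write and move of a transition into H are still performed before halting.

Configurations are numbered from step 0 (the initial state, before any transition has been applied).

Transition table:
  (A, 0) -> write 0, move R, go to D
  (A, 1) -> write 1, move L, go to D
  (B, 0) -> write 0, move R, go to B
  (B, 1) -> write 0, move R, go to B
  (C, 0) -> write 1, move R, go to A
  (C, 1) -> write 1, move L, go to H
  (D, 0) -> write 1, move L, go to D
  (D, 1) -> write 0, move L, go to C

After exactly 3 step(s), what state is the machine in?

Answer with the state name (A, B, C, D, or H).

Answer: D

Derivation:
Step 1: in state A at pos -1, read 0 -> (A,0)->write 0,move R,goto D. Now: state=D, head=0, tape[-4..1]=010000 (head:     ^)
Step 2: in state D at pos 0, read 0 -> (D,0)->write 1,move L,goto D. Now: state=D, head=-1, tape[-4..1]=010010 (head:    ^)
Step 3: in state D at pos -1, read 0 -> (D,0)->write 1,move L,goto D. Now: state=D, head=-2, tape[-4..1]=010110 (head:   ^)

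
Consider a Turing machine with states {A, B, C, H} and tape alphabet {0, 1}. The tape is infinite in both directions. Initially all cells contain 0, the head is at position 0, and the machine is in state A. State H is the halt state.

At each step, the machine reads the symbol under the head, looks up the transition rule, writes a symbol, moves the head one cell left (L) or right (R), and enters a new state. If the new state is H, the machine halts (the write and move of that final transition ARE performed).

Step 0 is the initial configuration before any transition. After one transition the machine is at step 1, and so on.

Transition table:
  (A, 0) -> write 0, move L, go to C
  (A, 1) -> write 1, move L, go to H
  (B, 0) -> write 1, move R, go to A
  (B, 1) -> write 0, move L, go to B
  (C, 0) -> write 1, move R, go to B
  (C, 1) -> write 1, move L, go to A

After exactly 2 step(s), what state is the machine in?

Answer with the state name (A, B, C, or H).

Answer: B

Derivation:
Step 1: in state A at pos 0, read 0 -> (A,0)->write 0,move L,goto C. Now: state=C, head=-1, tape[-2..1]=0000 (head:  ^)
Step 2: in state C at pos -1, read 0 -> (C,0)->write 1,move R,goto B. Now: state=B, head=0, tape[-2..1]=0100 (head:   ^)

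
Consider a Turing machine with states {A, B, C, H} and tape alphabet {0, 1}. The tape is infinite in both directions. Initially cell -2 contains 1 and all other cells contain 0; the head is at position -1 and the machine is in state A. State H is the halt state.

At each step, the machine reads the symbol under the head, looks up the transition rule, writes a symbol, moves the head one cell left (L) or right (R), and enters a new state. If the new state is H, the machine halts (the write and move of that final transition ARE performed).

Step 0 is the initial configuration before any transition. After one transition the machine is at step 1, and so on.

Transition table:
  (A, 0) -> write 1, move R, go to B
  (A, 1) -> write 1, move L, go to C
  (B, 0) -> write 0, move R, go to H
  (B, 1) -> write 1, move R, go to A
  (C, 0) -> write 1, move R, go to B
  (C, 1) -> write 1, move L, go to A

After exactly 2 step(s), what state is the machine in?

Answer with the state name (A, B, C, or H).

Answer: H

Derivation:
Step 1: in state A at pos -1, read 0 -> (A,0)->write 1,move R,goto B. Now: state=B, head=0, tape[-3..1]=01100 (head:    ^)
Step 2: in state B at pos 0, read 0 -> (B,0)->write 0,move R,goto H. Now: state=H, head=1, tape[-3..2]=011000 (head:     ^)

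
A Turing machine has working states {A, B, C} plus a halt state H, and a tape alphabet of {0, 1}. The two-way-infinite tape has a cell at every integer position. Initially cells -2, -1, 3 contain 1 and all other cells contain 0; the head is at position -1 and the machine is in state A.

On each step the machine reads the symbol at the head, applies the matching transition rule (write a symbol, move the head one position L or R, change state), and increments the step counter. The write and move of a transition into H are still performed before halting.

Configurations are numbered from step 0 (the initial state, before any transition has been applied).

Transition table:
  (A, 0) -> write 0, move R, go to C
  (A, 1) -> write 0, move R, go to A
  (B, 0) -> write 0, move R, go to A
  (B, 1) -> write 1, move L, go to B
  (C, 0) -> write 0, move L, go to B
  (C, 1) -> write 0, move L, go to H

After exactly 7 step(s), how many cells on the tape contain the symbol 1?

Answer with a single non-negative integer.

Step 1: in state A at pos -1, read 1 -> (A,1)->write 0,move R,goto A. Now: state=A, head=0, tape[-3..4]=01000010 (head:    ^)
Step 2: in state A at pos 0, read 0 -> (A,0)->write 0,move R,goto C. Now: state=C, head=1, tape[-3..4]=01000010 (head:     ^)
Step 3: in state C at pos 1, read 0 -> (C,0)->write 0,move L,goto B. Now: state=B, head=0, tape[-3..4]=01000010 (head:    ^)
Step 4: in state B at pos 0, read 0 -> (B,0)->write 0,move R,goto A. Now: state=A, head=1, tape[-3..4]=01000010 (head:     ^)
Step 5: in state A at pos 1, read 0 -> (A,0)->write 0,move R,goto C. Now: state=C, head=2, tape[-3..4]=01000010 (head:      ^)
Step 6: in state C at pos 2, read 0 -> (C,0)->write 0,move L,goto B. Now: state=B, head=1, tape[-3..4]=01000010 (head:     ^)
Step 7: in state B at pos 1, read 0 -> (B,0)->write 0,move R,goto A. Now: state=A, head=2, tape[-3..4]=01000010 (head:      ^)
Cells containing 1 after step 7: {-2, 3} -> 2 cell(s)

Answer: 2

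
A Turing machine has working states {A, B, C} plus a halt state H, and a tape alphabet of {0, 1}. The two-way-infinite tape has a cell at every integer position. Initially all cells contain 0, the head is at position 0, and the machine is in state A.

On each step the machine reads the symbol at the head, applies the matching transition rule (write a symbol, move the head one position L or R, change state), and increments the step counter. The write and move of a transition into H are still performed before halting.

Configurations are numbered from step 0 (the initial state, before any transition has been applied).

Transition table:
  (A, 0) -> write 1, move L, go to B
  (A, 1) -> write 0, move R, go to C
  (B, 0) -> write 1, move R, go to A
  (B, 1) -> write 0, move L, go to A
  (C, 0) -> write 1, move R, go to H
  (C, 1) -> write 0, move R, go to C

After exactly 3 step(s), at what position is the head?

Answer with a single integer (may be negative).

Step 1: in state A at pos 0, read 0 -> (A,0)->write 1,move L,goto B. Now: state=B, head=-1, tape[-2..1]=0010 (head:  ^)
Step 2: in state B at pos -1, read 0 -> (B,0)->write 1,move R,goto A. Now: state=A, head=0, tape[-2..1]=0110 (head:   ^)
Step 3: in state A at pos 0, read 1 -> (A,1)->write 0,move R,goto C. Now: state=C, head=1, tape[-2..2]=01000 (head:    ^)

Answer: 1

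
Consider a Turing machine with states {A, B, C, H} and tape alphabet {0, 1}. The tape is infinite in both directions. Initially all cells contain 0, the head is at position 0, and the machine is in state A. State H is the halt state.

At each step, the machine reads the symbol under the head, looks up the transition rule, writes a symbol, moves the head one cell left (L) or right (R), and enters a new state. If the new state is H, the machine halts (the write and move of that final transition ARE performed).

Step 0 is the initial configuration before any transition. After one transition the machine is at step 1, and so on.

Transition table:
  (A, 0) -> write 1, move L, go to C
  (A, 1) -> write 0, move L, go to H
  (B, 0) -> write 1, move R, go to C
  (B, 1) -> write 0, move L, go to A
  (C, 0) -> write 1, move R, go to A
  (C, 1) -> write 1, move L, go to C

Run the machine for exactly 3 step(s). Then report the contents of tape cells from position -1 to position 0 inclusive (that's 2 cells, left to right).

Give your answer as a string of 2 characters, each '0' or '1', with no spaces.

Answer: 10

Derivation:
Step 1: in state A at pos 0, read 0 -> (A,0)->write 1,move L,goto C. Now: state=C, head=-1, tape[-2..1]=0010 (head:  ^)
Step 2: in state C at pos -1, read 0 -> (C,0)->write 1,move R,goto A. Now: state=A, head=0, tape[-2..1]=0110 (head:   ^)
Step 3: in state A at pos 0, read 1 -> (A,1)->write 0,move L,goto H. Now: state=H, head=-1, tape[-2..1]=0100 (head:  ^)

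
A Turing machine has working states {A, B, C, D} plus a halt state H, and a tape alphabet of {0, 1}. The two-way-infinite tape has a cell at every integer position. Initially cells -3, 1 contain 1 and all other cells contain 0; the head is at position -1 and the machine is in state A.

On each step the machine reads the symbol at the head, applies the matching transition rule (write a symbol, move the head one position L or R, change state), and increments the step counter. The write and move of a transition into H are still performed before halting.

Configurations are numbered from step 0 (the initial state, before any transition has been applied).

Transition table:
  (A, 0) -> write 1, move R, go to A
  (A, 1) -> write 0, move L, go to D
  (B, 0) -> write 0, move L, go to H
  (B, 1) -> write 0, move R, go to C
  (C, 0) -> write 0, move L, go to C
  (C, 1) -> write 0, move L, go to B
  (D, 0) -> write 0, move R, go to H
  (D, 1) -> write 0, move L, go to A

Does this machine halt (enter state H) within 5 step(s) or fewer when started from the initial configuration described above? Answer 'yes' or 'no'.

Step 1: in state A at pos -1, read 0 -> (A,0)->write 1,move R,goto A. Now: state=A, head=0, tape[-4..2]=0101010 (head:     ^)
Step 2: in state A at pos 0, read 0 -> (A,0)->write 1,move R,goto A. Now: state=A, head=1, tape[-4..2]=0101110 (head:      ^)
Step 3: in state A at pos 1, read 1 -> (A,1)->write 0,move L,goto D. Now: state=D, head=0, tape[-4..2]=0101100 (head:     ^)
Step 4: in state D at pos 0, read 1 -> (D,1)->write 0,move L,goto A. Now: state=A, head=-1, tape[-4..2]=0101000 (head:    ^)
Step 5: in state A at pos -1, read 1 -> (A,1)->write 0,move L,goto D. Now: state=D, head=-2, tape[-4..2]=0100000 (head:   ^)
After 5 step(s): state = D (not H) -> not halted within 5 -> no

Answer: no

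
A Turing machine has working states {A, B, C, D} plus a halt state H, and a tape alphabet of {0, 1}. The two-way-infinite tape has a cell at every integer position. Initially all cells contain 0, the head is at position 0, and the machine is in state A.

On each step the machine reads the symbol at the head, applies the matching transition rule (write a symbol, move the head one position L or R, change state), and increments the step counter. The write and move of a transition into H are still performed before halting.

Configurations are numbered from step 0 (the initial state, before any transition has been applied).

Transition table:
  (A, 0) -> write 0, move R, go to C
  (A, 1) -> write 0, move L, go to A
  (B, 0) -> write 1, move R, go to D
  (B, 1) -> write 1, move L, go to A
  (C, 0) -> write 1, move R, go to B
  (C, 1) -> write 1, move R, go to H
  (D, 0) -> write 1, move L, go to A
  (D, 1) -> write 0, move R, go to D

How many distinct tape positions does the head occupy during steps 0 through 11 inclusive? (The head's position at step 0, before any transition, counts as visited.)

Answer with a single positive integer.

Step 1: in state A at pos 0, read 0 -> (A,0)->write 0,move R,goto C. Now: state=C, head=1, tape[-1..2]=0000 (head:   ^)
Step 2: in state C at pos 1, read 0 -> (C,0)->write 1,move R,goto B. Now: state=B, head=2, tape[-1..3]=00100 (head:    ^)
Step 3: in state B at pos 2, read 0 -> (B,0)->write 1,move R,goto D. Now: state=D, head=3, tape[-1..4]=001100 (head:     ^)
Step 4: in state D at pos 3, read 0 -> (D,0)->write 1,move L,goto A. Now: state=A, head=2, tape[-1..4]=001110 (head:    ^)
Step 5: in state A at pos 2, read 1 -> (A,1)->write 0,move L,goto A. Now: state=A, head=1, tape[-1..4]=001010 (head:   ^)
Step 6: in state A at pos 1, read 1 -> (A,1)->write 0,move L,goto A. Now: state=A, head=0, tape[-1..4]=000010 (head:  ^)
Step 7: in state A at pos 0, read 0 -> (A,0)->write 0,move R,goto C. Now: state=C, head=1, tape[-1..4]=000010 (head:   ^)
Step 8: in state C at pos 1, read 0 -> (C,0)->write 1,move R,goto B. Now: state=B, head=2, tape[-1..4]=001010 (head:    ^)
Step 9: in state B at pos 2, read 0 -> (B,0)->write 1,move R,goto D. Now: state=D, head=3, tape[-1..4]=001110 (head:     ^)
Step 10: in state D at pos 3, read 1 -> (D,1)->write 0,move R,goto D. Now: state=D, head=4, tape[-1..5]=0011000 (head:      ^)
Step 11: in state D at pos 4, read 0 -> (D,0)->write 1,move L,goto A. Now: state=A, head=3, tape[-1..5]=0011010 (head:     ^)
Head positions at steps 0..11: starting at 0, distinct positions visited = {0, 1, 2, 3, 4} -> 5 position(s)

Answer: 5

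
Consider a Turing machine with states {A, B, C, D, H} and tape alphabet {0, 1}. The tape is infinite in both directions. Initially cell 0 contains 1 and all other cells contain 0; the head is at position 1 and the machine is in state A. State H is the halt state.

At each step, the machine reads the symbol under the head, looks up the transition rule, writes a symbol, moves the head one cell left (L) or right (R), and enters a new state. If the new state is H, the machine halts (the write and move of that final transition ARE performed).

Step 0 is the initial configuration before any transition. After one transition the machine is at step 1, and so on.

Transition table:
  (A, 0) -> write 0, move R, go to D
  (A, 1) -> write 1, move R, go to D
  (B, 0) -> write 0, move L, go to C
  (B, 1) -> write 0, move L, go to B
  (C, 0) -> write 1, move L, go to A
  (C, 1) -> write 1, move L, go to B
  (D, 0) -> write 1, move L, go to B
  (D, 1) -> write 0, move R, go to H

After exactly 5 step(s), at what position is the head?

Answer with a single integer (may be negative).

Answer: -2

Derivation:
Step 1: in state A at pos 1, read 0 -> (A,0)->write 0,move R,goto D. Now: state=D, head=2, tape[-1..3]=01000 (head:    ^)
Step 2: in state D at pos 2, read 0 -> (D,0)->write 1,move L,goto B. Now: state=B, head=1, tape[-1..3]=01010 (head:   ^)
Step 3: in state B at pos 1, read 0 -> (B,0)->write 0,move L,goto C. Now: state=C, head=0, tape[-1..3]=01010 (head:  ^)
Step 4: in state C at pos 0, read 1 -> (C,1)->write 1,move L,goto B. Now: state=B, head=-1, tape[-2..3]=001010 (head:  ^)
Step 5: in state B at pos -1, read 0 -> (B,0)->write 0,move L,goto C. Now: state=C, head=-2, tape[-3..3]=0001010 (head:  ^)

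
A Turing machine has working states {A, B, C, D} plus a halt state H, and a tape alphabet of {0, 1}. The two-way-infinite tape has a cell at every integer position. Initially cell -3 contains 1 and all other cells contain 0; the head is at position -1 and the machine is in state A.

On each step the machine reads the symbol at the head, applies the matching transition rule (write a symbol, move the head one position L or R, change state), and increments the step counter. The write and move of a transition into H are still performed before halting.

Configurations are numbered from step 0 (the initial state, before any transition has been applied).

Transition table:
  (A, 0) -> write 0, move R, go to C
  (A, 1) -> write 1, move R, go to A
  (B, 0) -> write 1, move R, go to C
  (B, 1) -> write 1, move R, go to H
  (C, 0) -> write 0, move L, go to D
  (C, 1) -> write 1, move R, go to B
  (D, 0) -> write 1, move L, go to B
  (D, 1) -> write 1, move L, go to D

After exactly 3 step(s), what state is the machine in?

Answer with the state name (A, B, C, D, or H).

Answer: B

Derivation:
Step 1: in state A at pos -1, read 0 -> (A,0)->write 0,move R,goto C. Now: state=C, head=0, tape[-4..1]=010000 (head:     ^)
Step 2: in state C at pos 0, read 0 -> (C,0)->write 0,move L,goto D. Now: state=D, head=-1, tape[-4..1]=010000 (head:    ^)
Step 3: in state D at pos -1, read 0 -> (D,0)->write 1,move L,goto B. Now: state=B, head=-2, tape[-4..1]=010100 (head:   ^)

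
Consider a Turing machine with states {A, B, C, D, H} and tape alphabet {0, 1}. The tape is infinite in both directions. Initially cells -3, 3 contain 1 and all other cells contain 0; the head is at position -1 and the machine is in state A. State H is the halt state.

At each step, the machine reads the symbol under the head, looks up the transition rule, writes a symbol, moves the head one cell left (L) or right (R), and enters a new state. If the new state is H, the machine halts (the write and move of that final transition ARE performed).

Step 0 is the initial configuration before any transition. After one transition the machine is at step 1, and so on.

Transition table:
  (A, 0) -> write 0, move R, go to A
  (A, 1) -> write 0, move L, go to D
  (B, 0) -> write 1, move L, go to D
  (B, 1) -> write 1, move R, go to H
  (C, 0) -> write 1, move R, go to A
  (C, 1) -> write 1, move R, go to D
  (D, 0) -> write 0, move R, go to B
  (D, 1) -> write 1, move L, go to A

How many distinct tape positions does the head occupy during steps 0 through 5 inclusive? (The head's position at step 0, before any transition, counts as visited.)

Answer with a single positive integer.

Answer: 5

Derivation:
Step 1: in state A at pos -1, read 0 -> (A,0)->write 0,move R,goto A. Now: state=A, head=0, tape[-4..4]=010000010 (head:     ^)
Step 2: in state A at pos 0, read 0 -> (A,0)->write 0,move R,goto A. Now: state=A, head=1, tape[-4..4]=010000010 (head:      ^)
Step 3: in state A at pos 1, read 0 -> (A,0)->write 0,move R,goto A. Now: state=A, head=2, tape[-4..4]=010000010 (head:       ^)
Step 4: in state A at pos 2, read 0 -> (A,0)->write 0,move R,goto A. Now: state=A, head=3, tape[-4..4]=010000010 (head:        ^)
Step 5: in state A at pos 3, read 1 -> (A,1)->write 0,move L,goto D. Now: state=D, head=2, tape[-4..4]=010000000 (head:       ^)
Head positions at steps 0..5: starting at -1, distinct positions visited = {-1, 0, 1, 2, 3} -> 5 position(s)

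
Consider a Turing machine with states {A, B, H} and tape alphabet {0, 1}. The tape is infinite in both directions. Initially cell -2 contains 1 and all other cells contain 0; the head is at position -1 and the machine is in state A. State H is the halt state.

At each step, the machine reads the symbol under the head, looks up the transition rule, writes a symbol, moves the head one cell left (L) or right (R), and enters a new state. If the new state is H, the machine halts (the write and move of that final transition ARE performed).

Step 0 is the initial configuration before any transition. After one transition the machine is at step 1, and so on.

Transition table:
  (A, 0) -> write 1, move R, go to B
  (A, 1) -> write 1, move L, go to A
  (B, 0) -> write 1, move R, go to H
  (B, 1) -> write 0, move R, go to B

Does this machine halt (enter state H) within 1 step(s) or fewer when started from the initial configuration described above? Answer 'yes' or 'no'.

Step 1: in state A at pos -1, read 0 -> (A,0)->write 1,move R,goto B. Now: state=B, head=0, tape[-3..1]=01100 (head:    ^)
After 1 step(s): state = B (not H) -> not halted within 1 -> no

Answer: no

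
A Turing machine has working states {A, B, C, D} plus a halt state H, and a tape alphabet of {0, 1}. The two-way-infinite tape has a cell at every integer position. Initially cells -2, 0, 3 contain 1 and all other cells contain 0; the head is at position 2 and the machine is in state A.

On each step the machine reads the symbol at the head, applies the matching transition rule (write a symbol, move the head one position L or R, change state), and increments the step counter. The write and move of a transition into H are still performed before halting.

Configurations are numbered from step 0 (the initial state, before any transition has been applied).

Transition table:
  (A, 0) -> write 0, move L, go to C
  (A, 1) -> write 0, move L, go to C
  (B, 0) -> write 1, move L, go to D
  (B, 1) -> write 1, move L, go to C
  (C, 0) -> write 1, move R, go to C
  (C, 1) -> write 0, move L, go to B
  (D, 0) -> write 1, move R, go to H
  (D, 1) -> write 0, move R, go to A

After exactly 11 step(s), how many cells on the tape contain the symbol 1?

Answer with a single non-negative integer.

Answer: 2

Derivation:
Step 1: in state A at pos 2, read 0 -> (A,0)->write 0,move L,goto C. Now: state=C, head=1, tape[-3..4]=01010010 (head:     ^)
Step 2: in state C at pos 1, read 0 -> (C,0)->write 1,move R,goto C. Now: state=C, head=2, tape[-3..4]=01011010 (head:      ^)
Step 3: in state C at pos 2, read 0 -> (C,0)->write 1,move R,goto C. Now: state=C, head=3, tape[-3..4]=01011110 (head:       ^)
Step 4: in state C at pos 3, read 1 -> (C,1)->write 0,move L,goto B. Now: state=B, head=2, tape[-3..4]=01011100 (head:      ^)
Step 5: in state B at pos 2, read 1 -> (B,1)->write 1,move L,goto C. Now: state=C, head=1, tape[-3..4]=01011100 (head:     ^)
Step 6: in state C at pos 1, read 1 -> (C,1)->write 0,move L,goto B. Now: state=B, head=0, tape[-3..4]=01010100 (head:    ^)
Step 7: in state B at pos 0, read 1 -> (B,1)->write 1,move L,goto C. Now: state=C, head=-1, tape[-3..4]=01010100 (head:   ^)
Step 8: in state C at pos -1, read 0 -> (C,0)->write 1,move R,goto C. Now: state=C, head=0, tape[-3..4]=01110100 (head:    ^)
Step 9: in state C at pos 0, read 1 -> (C,1)->write 0,move L,goto B. Now: state=B, head=-1, tape[-3..4]=01100100 (head:   ^)
Step 10: in state B at pos -1, read 1 -> (B,1)->write 1,move L,goto C. Now: state=C, head=-2, tape[-3..4]=01100100 (head:  ^)
Step 11: in state C at pos -2, read 1 -> (C,1)->write 0,move L,goto B. Now: state=B, head=-3, tape[-4..4]=000100100 (head:  ^)
Cells containing 1 after step 11: {-1, 2} -> 2 cell(s)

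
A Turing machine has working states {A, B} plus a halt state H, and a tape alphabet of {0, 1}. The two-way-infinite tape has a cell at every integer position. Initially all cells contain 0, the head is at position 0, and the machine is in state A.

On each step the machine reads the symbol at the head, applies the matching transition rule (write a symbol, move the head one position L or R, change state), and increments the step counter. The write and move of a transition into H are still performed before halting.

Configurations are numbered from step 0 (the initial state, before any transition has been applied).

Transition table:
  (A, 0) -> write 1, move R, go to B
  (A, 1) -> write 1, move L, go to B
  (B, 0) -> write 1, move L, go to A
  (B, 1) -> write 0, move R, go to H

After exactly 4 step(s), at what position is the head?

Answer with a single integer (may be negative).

Step 1: in state A at pos 0, read 0 -> (A,0)->write 1,move R,goto B. Now: state=B, head=1, tape[-1..2]=0100 (head:   ^)
Step 2: in state B at pos 1, read 0 -> (B,0)->write 1,move L,goto A. Now: state=A, head=0, tape[-1..2]=0110 (head:  ^)
Step 3: in state A at pos 0, read 1 -> (A,1)->write 1,move L,goto B. Now: state=B, head=-1, tape[-2..2]=00110 (head:  ^)
Step 4: in state B at pos -1, read 0 -> (B,0)->write 1,move L,goto A. Now: state=A, head=-2, tape[-3..2]=001110 (head:  ^)

Answer: -2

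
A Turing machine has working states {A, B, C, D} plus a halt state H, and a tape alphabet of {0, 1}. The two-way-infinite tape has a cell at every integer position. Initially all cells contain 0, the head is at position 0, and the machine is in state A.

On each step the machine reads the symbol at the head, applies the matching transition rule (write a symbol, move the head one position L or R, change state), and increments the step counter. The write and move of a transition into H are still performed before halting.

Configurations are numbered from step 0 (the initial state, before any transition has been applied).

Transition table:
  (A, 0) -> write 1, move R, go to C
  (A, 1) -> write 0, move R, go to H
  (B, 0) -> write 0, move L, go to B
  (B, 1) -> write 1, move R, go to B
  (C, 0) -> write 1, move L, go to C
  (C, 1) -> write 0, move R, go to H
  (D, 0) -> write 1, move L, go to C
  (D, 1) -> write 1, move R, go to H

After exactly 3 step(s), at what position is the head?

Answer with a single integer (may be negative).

Answer: 1

Derivation:
Step 1: in state A at pos 0, read 0 -> (A,0)->write 1,move R,goto C. Now: state=C, head=1, tape[-1..2]=0100 (head:   ^)
Step 2: in state C at pos 1, read 0 -> (C,0)->write 1,move L,goto C. Now: state=C, head=0, tape[-1..2]=0110 (head:  ^)
Step 3: in state C at pos 0, read 1 -> (C,1)->write 0,move R,goto H. Now: state=H, head=1, tape[-1..2]=0010 (head:   ^)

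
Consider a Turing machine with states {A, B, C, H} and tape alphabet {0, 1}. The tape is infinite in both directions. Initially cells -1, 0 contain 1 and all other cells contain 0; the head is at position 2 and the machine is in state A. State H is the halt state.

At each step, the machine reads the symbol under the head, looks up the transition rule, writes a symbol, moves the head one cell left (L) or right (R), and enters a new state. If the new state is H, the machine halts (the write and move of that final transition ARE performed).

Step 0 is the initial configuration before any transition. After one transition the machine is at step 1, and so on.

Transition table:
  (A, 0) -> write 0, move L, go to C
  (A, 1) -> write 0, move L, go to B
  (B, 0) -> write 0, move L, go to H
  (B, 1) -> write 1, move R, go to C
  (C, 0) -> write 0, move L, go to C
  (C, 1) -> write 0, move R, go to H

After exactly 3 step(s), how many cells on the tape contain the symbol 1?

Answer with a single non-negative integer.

Step 1: in state A at pos 2, read 0 -> (A,0)->write 0,move L,goto C. Now: state=C, head=1, tape[-2..3]=011000 (head:    ^)
Step 2: in state C at pos 1, read 0 -> (C,0)->write 0,move L,goto C. Now: state=C, head=0, tape[-2..3]=011000 (head:   ^)
Step 3: in state C at pos 0, read 1 -> (C,1)->write 0,move R,goto H. Now: state=H, head=1, tape[-2..3]=010000 (head:    ^)
Cells containing 1 after step 3: {-1} -> 1 cell(s)

Answer: 1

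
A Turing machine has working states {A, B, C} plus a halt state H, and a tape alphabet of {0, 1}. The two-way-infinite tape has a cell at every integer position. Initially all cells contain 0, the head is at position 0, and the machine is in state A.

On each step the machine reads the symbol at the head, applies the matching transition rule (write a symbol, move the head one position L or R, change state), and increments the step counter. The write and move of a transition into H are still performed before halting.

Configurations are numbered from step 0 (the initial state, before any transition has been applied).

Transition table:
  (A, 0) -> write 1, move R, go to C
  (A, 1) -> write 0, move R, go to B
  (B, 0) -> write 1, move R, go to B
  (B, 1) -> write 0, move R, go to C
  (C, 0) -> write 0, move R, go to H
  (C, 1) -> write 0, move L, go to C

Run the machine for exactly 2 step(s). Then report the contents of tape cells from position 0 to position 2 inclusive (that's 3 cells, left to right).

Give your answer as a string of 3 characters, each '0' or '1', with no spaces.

Step 1: in state A at pos 0, read 0 -> (A,0)->write 1,move R,goto C. Now: state=C, head=1, tape[-1..2]=0100 (head:   ^)
Step 2: in state C at pos 1, read 0 -> (C,0)->write 0,move R,goto H. Now: state=H, head=2, tape[-1..3]=01000 (head:    ^)

Answer: 100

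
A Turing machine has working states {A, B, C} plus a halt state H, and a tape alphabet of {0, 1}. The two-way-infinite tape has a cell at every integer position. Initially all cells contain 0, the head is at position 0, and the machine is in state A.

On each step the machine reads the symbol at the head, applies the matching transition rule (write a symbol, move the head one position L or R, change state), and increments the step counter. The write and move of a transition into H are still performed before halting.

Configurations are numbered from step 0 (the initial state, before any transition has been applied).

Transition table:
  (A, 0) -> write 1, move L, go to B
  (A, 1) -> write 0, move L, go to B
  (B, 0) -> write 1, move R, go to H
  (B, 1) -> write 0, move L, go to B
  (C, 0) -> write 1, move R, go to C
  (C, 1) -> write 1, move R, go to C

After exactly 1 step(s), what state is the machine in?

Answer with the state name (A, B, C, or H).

Step 1: in state A at pos 0, read 0 -> (A,0)->write 1,move L,goto B. Now: state=B, head=-1, tape[-2..1]=0010 (head:  ^)

Answer: B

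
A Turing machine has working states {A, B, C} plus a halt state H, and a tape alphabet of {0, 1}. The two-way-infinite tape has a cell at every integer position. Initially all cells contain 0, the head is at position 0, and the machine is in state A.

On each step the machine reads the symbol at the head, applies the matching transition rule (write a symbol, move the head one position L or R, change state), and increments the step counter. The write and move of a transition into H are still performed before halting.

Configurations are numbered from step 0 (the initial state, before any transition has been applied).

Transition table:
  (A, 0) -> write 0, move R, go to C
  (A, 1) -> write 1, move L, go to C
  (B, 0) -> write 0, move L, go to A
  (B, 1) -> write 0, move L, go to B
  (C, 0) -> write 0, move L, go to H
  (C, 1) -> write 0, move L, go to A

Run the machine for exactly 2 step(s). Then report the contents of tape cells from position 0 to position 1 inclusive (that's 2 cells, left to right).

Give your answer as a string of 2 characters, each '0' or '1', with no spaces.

Answer: 00

Derivation:
Step 1: in state A at pos 0, read 0 -> (A,0)->write 0,move R,goto C. Now: state=C, head=1, tape[-1..2]=0000 (head:   ^)
Step 2: in state C at pos 1, read 0 -> (C,0)->write 0,move L,goto H. Now: state=H, head=0, tape[-1..2]=0000 (head:  ^)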